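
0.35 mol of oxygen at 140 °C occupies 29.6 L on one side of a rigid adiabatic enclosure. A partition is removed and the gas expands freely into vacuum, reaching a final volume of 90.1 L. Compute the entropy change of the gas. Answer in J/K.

ΔS_gas = 3.24 J/K

For an ideal gas in free expansion Q = 0 and W = 0, so T is unchanged.
Entropy is a state function; using a reversible isothermal path, ΔS_gas = nR ln(V₂/V₁) = 0.35 × 8.314 × ln(90.1/29.6) = 3.24 J/K.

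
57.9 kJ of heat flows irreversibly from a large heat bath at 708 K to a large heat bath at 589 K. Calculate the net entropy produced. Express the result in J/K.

ΔS_hot = −Q/T_H = −57900/708 = -81.78 J/K and ΔS_cold = +Q/T_C = 57900/589 = 98.3 J/K.
ΔS_total = -81.78 + 98.3 = 16.5 J/K, positive as the second law requires.

ΔS_total = 16.5 J/K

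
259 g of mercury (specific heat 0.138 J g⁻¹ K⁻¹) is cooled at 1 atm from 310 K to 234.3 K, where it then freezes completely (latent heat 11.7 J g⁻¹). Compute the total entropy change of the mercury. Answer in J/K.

Cooling step: ΔS₁ = m c ln(T_tr/T_i) = 259 × 0.138 × ln(234.3/310) = -10.01 J/K.
Phase change: ΔS₂ = −mL/T_tr = −259 × 11.7 / 234.3 = -12.93 J/K.
ΔS_total = (-10.01) + (-12.93) = -22.9 J/K.

ΔS = -22.9 J/K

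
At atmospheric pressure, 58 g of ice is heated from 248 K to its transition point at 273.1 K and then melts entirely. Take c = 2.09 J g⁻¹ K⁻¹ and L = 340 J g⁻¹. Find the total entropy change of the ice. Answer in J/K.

Warming step: ΔS₁ = m c ln(T_tr/T_i) = 58 × 2.09 × ln(273.1/248) = 11.69 J/K.
Phase change: ΔS₂ = +mL/T_tr = 58 × 340 / 273.1 = 72.21 J/K.
ΔS_total = (11.69) + (72.21) = 83.9 J/K.

ΔS = 83.9 J/K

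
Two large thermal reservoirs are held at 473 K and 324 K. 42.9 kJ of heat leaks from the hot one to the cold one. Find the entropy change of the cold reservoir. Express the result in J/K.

The cold reservoir gains heat Q, so ΔS_cold = +Q/T_C = 42900/324 = 132 J/K.

ΔS_cold = 132 J/K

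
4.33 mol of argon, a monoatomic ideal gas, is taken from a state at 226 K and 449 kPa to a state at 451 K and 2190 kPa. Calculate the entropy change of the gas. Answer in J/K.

ΔS = nC_p ln(T₂/T₁) − nR ln(P₂/P₁), with C_p = 5R/2 = 20.79 J mol⁻¹ K⁻¹ for a monoatomic ideal gas.
ΔS = 4.33 × [20.79 × ln(451/226) − 8.314 × ln(2190/449)] = 5.14 J/K.

ΔS = 5.14 J/K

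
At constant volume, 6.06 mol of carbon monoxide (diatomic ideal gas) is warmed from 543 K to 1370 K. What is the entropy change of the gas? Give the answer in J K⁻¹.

ΔS = 117 J/K

At constant volume, ΔS = nC_V ln(T₂/T₁) with C_V = 5R/2 = 20.79 J mol⁻¹ K⁻¹.
ΔS = 6.06 × 20.79 × ln(1370/543) = 117 J/K.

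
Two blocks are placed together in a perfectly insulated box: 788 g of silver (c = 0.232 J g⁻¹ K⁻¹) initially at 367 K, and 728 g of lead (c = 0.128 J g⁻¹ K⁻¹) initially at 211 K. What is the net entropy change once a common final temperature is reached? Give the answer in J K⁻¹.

Energy balance: T_f = (m₁c₁T₁ + m₂c₂T₂)/(m₁c₁ + m₂c₂) = 314.33 K.
ΔS₁ = m₁c₁ ln(T_f/T₁) = 182.816 × ln(314.33/367) = -28.32 J/K.
ΔS₂ = m₂c₂ ln(T_f/T₂) = 93.184 × ln(314.33/211) = 37.14 J/K.
ΔS_total = -28.32 + 37.14 = 8.82 J/K.

ΔS_total = 8.82 J/K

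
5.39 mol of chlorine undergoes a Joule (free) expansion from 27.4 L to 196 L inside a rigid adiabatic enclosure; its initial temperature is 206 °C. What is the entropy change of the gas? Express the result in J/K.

ΔS_gas = 88.2 J/K

No heat is exchanged and no work is done, so the ideal-gas temperature stays constant.
Entropy is a state function; using a reversible isothermal path, ΔS_gas = nR ln(V₂/V₁) = 5.39 × 8.314 × ln(196/27.4) = 88.2 J/K.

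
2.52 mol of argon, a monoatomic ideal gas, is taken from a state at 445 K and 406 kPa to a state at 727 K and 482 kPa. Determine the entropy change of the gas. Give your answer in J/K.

ΔS = 22.1 J/K

ΔS = nC_p ln(T₂/T₁) − nR ln(P₂/P₁), with C_p = 5R/2 = 20.79 J mol⁻¹ K⁻¹ for a monoatomic ideal gas.
ΔS = 2.52 × [20.79 × ln(727/445) − 8.314 × ln(482/406)] = 22.1 J/K.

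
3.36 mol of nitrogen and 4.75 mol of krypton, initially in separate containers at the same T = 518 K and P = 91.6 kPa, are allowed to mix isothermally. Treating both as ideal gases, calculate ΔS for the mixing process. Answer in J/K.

Mole fractions: x_A = 3.36/8.11 = 0.414, x_B = 0.586.
ΔS_mix = −R(n_A ln x_A + n_B ln x_B) = −8.314 × (3.36 ln 0.414 + 4.75 ln 0.586) = 45.7 J/K.

ΔS_mix = 45.7 J/K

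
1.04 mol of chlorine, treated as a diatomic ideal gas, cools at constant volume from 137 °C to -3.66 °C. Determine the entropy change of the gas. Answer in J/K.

In kelvin: T₁ = 410.15 K, T₂ = 269.49 K. At constant volume, ΔS = nC_V ln(T₂/T₁) with C_V = 5R/2 = 20.79 J mol⁻¹ K⁻¹.
ΔS = 1.04 × 20.79 × ln(269.49/410.15) = -9.08 J/K.

ΔS = -9.08 J/K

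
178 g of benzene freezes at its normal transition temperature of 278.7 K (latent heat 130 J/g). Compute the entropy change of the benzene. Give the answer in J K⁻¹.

ΔS = -83 J/K

Heat released by the substance: Q = −mL = −178 × 130 = −23140 J.
At constant T, ΔS = Q_rev/T = −23140 / 278.7 = -83 J/K.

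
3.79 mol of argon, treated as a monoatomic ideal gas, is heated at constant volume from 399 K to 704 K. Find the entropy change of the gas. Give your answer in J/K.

At constant volume, ΔS = nC_V ln(T₂/T₁) with C_V = 3R/2 = 12.47 J mol⁻¹ K⁻¹.
ΔS = 3.79 × 12.47 × ln(704/399) = 26.8 J/K.

ΔS = 26.8 J/K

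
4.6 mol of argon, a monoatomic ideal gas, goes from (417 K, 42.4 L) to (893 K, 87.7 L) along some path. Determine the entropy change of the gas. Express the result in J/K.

ΔS = 71.5 J/K

Entropy is a state function: ΔS = nC_V ln(T₂/T₁) + nR ln(V₂/V₁), with C_V = 3R/2 = 12.47 J mol⁻¹ K⁻¹ for a monoatomic ideal gas.
ΔS = 4.6 × [12.47 × ln(893/417) + 8.314 × ln(87.7/42.4)] = 71.5 J/K.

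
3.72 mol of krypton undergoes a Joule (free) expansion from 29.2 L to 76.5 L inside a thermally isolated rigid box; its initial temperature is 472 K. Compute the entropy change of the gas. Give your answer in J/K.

ΔS_gas = 29.8 J/K

For an ideal gas in free expansion Q = 0 and W = 0, so T is unchanged.
Entropy is a state function; using a reversible isothermal path, ΔS_gas = nR ln(V₂/V₁) = 3.72 × 8.314 × ln(76.5/29.2) = 29.8 J/K.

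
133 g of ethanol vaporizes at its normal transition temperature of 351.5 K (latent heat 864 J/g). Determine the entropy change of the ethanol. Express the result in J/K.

Heat absorbed by the substance: Q = mL = 133 × 864 = 114912 J.
At constant T, ΔS = Q_rev/T = 114912 / 351.5 = 327 J/K.

ΔS = 327 J/K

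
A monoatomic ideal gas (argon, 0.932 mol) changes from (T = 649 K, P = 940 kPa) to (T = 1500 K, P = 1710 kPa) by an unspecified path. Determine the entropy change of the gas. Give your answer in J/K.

ΔS = 11.6 J/K

ΔS = nC_p ln(T₂/T₁) − nR ln(P₂/P₁), with C_p = 5R/2 = 20.79 J mol⁻¹ K⁻¹ for a monoatomic ideal gas.
ΔS = 0.932 × [20.79 × ln(1500/649) − 8.314 × ln(1710/940)] = 11.6 J/K.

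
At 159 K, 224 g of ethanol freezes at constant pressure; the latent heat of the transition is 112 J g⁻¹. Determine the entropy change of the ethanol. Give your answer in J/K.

Heat released by the substance: Q = −mL = −224 × 112 = −25088 J.
At constant T, ΔS = Q_rev/T = −25088 / 159 = -158 J/K.

ΔS = -158 J/K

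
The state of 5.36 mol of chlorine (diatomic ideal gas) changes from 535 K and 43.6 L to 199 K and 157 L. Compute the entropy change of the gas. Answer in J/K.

ΔS = -53.1 J/K

Entropy is a state function: ΔS = nC_V ln(T₂/T₁) + nR ln(V₂/V₁), with C_V = 5R/2 = 20.79 J mol⁻¹ K⁻¹ for a diatomic ideal gas.
ΔS = 5.36 × [20.79 × ln(199/535) + 8.314 × ln(157/43.6)] = -53.1 J/K.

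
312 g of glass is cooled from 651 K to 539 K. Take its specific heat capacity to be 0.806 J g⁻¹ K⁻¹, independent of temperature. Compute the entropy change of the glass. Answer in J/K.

ΔS = ∫dQ_rev/T = m c ln(T₂/T₁) = 312 × 0.806 × ln(539/651) = -47.5 J/K.

ΔS = -47.5 J/K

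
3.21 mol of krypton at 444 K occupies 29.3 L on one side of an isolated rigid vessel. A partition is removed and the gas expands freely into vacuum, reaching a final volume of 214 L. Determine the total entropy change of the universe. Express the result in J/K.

No heat is exchanged and no work is done, so the ideal-gas temperature stays constant.
Entropy is a state function; using a reversible isothermal path, ΔS_gas = nR ln(V₂/V₁) = 3.21 × 8.314 × ln(214/29.3) = 53.1 J/K.
The insulated surroundings exchange no heat, so ΔS_surr = 0 and ΔS_universe = ΔS_gas.

ΔS_universe = 53.1 J/K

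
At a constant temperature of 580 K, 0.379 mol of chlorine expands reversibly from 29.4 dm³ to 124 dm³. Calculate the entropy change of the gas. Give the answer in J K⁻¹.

For an isothermal ideal gas ΔS_gas = nR ln(V₂/V₁) = 0.379 × 8.314 × ln(124/29.4) = 4.54 J/K.

ΔS_gas = 4.54 J/K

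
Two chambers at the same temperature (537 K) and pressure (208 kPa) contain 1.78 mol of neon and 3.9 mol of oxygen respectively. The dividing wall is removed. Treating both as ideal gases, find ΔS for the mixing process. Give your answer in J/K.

ΔS_mix = 29.4 J/K

Mole fractions: x_A = 1.78/5.68 = 0.313, x_B = 0.687.
ΔS_mix = −R(n_A ln x_A + n_B ln x_B) = −8.314 × (1.78 ln 0.313 + 3.9 ln 0.687) = 29.4 J/K.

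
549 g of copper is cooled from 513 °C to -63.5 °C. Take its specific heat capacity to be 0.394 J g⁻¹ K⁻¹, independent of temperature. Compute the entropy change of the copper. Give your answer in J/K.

In kelvin: T₁ = 786.15 K, T₂ = 209.65 K. ΔS = ∫dQ_rev/T = m c ln(T₂/T₁) = 549 × 0.394 × ln(209.65/786.15) = -286 J/K.

ΔS = -286 J/K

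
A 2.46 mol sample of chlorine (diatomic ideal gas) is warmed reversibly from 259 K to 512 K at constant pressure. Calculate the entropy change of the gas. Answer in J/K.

At constant pressure, ΔS = nC_p ln(T₂/T₁) with C_p = 7R/2 = 29.1 J mol⁻¹ K⁻¹.
ΔS = 2.46 × 29.1 × ln(512/259) = 48.8 J/K.

ΔS = 48.8 J/K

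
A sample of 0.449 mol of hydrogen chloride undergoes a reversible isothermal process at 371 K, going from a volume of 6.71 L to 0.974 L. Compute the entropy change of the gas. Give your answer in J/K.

For an isothermal ideal gas ΔS_gas = nR ln(V₂/V₁) = 0.449 × 8.314 × ln(0.974/6.71) = -7.2 J/K.

ΔS_gas = -7.2 J/K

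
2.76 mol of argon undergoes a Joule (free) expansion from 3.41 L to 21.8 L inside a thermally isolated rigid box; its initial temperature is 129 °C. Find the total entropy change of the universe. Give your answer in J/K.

ΔS_universe = 42.6 J/K

No heat is exchanged and no work is done, so the ideal-gas temperature stays constant.
Entropy is a state function; using a reversible isothermal path, ΔS_gas = nR ln(V₂/V₁) = 2.76 × 8.314 × ln(21.8/3.41) = 42.6 J/K.
The insulated surroundings exchange no heat, so ΔS_surr = 0 and ΔS_universe = ΔS_gas.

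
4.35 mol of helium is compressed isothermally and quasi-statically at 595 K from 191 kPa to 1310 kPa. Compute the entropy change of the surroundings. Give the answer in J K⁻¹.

ΔS_surr = 69.6 J/K

For an isothermal ideal gas ΔS_gas = nR ln(P₁/P₂) = 4.35 × 8.314 × ln(191/1310) = -69.6 J/K.
The process is reversible, so ΔS_surr = −ΔS_gas = 69.6 J/K and ΔS_universe = 0.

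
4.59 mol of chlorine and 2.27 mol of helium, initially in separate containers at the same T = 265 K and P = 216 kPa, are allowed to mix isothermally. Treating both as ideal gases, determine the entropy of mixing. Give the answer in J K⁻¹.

Mole fractions: x_A = 4.59/6.86 = 0.669, x_B = 0.331.
ΔS_mix = −R(n_A ln x_A + n_B ln x_B) = −8.314 × (4.59 ln 0.669 + 2.27 ln 0.331) = 36.2 J/K.

ΔS_mix = 36.2 J/K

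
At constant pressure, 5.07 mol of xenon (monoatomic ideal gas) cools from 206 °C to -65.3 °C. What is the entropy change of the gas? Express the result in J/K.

In kelvin: T₁ = 479.15 K, T₂ = 207.85 K. At constant pressure, ΔS = nC_p ln(T₂/T₁) with C_p = 5R/2 = 20.79 J mol⁻¹ K⁻¹.
ΔS = 5.07 × 20.79 × ln(207.85/479.15) = -88 J/K.

ΔS = -88 J/K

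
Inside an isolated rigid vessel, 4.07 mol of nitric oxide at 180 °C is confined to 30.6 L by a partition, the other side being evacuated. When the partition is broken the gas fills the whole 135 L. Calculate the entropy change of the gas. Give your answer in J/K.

No heat is exchanged and no work is done, so the ideal-gas temperature stays constant.
Entropy is a state function; using a reversible isothermal path, ΔS_gas = nR ln(V₂/V₁) = 4.07 × 8.314 × ln(135/30.6) = 50.2 J/K.

ΔS_gas = 50.2 J/K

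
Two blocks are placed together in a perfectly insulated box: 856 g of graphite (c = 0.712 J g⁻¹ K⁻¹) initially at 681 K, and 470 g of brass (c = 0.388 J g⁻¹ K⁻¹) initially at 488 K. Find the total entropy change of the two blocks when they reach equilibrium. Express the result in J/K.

Energy balance: T_f = (m₁c₁T₁ + m₂c₂T₂)/(m₁c₁ + m₂c₂) = 636.55 K.
ΔS₁ = m₁c₁ ln(T_f/T₁) = 609.472 × ln(636.55/681) = -41.137 J/K.
ΔS₂ = m₂c₂ ln(T_f/T₂) = 182.36 × ln(636.55/488) = 48.462 J/K.
ΔS_total = -41.137 + 48.462 = 7.33 J/K.

ΔS_total = 7.33 J/K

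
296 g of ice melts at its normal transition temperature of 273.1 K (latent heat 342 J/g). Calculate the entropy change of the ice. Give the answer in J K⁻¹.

Heat absorbed by the substance: Q = mL = 296 × 342 = 101232 J.
At constant T, ΔS = Q_rev/T = 101232 / 273.1 = 371 J/K.

ΔS = 371 J/K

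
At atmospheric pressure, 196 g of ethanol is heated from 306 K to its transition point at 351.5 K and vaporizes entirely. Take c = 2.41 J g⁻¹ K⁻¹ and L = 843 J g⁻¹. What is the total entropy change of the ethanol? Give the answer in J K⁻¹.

ΔS = 536 J/K

Warming step: ΔS₁ = m c ln(T_tr/T_i) = 196 × 2.41 × ln(351.5/306) = 65.48 J/K.
Phase change: ΔS₂ = +mL/T_tr = 196 × 843 / 351.5 = 470.1 J/K.
ΔS_total = (65.48) + (470.1) = 536 J/K.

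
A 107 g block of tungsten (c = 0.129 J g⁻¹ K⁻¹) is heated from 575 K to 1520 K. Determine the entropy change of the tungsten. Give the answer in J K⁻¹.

ΔS = 13.4 J/K

ΔS = ∫dQ_rev/T = m c ln(T₂/T₁) = 107 × 0.129 × ln(1520/575) = 13.4 J/K.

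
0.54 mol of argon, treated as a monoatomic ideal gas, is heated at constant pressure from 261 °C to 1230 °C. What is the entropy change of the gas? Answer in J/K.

In kelvin: T₁ = 534.15 K, T₂ = 1503.15 K. At constant pressure, ΔS = nC_p ln(T₂/T₁) with C_p = 5R/2 = 20.79 J mol⁻¹ K⁻¹.
ΔS = 0.54 × 20.79 × ln(1503.15/534.15) = 11.6 J/K.

ΔS = 11.6 J/K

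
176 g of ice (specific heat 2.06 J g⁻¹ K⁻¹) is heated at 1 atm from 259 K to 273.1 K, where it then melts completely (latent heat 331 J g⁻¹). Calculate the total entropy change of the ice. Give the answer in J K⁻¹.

Warming step: ΔS₁ = m c ln(T_tr/T_i) = 176 × 2.06 × ln(273.1/259) = 19.22 J/K.
Phase change: ΔS₂ = +mL/T_tr = 176 × 331 / 273.1 = 213.3 J/K.
ΔS_total = (19.22) + (213.3) = 233 J/K.

ΔS = 233 J/K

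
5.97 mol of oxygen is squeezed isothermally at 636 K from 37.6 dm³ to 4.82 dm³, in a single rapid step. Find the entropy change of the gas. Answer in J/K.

ΔS_gas = -102 J/K

Entropy is a state function, so ΔS_gas depends only on the end states.
For an isothermal ideal gas ΔS_gas = nR ln(V₂/V₁) = 5.97 × 8.314 × ln(4.82/37.6) = -102 J/K.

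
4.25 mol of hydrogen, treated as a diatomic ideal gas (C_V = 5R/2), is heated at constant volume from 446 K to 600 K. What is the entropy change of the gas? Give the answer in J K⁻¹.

At constant volume, ΔS = nC_V ln(T₂/T₁) with C_V = 5R/2 = 20.79 J mol⁻¹ K⁻¹.
ΔS = 4.25 × 20.79 × ln(600/446) = 26.2 J/K.

ΔS = 26.2 J/K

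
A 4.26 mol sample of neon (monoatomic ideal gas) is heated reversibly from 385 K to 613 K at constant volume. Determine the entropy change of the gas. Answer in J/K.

At constant volume, ΔS = nC_V ln(T₂/T₁) with C_V = 3R/2 = 12.47 J mol⁻¹ K⁻¹.
ΔS = 4.26 × 12.47 × ln(613/385) = 24.7 J/K.

ΔS = 24.7 J/K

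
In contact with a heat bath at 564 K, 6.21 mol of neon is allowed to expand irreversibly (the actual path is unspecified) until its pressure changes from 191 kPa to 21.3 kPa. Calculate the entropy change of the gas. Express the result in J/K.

ΔS_gas = 113 J/K

Entropy is a state function, so ΔS_gas depends only on the end states.
For an isothermal ideal gas ΔS_gas = nR ln(P₁/P₂) = 6.21 × 8.314 × ln(191/21.3) = 113 J/K.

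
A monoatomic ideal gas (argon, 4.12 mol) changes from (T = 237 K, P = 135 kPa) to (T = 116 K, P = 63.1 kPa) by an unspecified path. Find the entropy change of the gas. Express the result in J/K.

ΔS = nC_p ln(T₂/T₁) − nR ln(P₂/P₁), with C_p = 5R/2 = 20.79 J mol⁻¹ K⁻¹ for a monoatomic ideal gas.
ΔS = 4.12 × [20.79 × ln(116/237) − 8.314 × ln(63.1/135)] = -35.1 J/K.

ΔS = -35.1 J/K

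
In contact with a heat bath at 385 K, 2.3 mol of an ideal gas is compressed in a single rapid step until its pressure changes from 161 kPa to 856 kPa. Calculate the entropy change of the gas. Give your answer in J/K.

ΔS_gas = -32 J/K

Entropy is a state function, so ΔS_gas depends only on the end states.
For an isothermal ideal gas ΔS_gas = nR ln(P₁/P₂) = 2.3 × 8.314 × ln(161/856) = -32 J/K.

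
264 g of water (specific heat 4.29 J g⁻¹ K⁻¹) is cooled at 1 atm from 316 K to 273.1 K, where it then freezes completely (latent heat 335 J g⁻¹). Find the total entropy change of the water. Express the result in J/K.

ΔS = -489 J/K

Cooling step: ΔS₁ = m c ln(T_tr/T_i) = 264 × 4.29 × ln(273.1/316) = -165.2 J/K.
Phase change: ΔS₂ = −mL/T_tr = −264 × 335 / 273.1 = -323.8 J/K.
ΔS_total = (-165.2) + (-323.8) = -489 J/K.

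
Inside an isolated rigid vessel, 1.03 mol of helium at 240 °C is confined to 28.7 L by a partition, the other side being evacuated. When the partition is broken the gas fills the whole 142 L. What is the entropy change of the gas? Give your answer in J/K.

ΔS_gas = 13.7 J/K

No heat is exchanged and no work is done, so the ideal-gas temperature stays constant.
Entropy is a state function; using a reversible isothermal path, ΔS_gas = nR ln(V₂/V₁) = 1.03 × 8.314 × ln(142/28.7) = 13.7 J/K.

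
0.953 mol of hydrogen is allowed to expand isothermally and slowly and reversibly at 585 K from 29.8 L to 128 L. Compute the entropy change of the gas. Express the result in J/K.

For an isothermal ideal gas ΔS_gas = nR ln(V₂/V₁) = 0.953 × 8.314 × ln(128/29.8) = 11.5 J/K.

ΔS_gas = 11.5 J/K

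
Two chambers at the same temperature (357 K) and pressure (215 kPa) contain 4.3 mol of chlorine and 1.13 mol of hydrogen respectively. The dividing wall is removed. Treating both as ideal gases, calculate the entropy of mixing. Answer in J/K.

Mole fractions: x_A = 4.3/5.43 = 0.792, x_B = 0.208.
ΔS_mix = −R(n_A ln x_A + n_B ln x_B) = −8.314 × (4.3 ln 0.792 + 1.13 ln 0.208) = 23.1 J/K.

ΔS_mix = 23.1 J/K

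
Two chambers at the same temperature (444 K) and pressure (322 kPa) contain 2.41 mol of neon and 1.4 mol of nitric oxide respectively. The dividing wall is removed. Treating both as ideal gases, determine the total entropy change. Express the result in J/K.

Mole fractions: x_A = 2.41/3.81 = 0.633, x_B = 0.367.
ΔS_mix = −R(n_A ln x_A + n_B ln x_B) = −8.314 × (2.41 ln 0.633 + 1.4 ln 0.367) = 20.8 J/K.

ΔS_mix = 20.8 J/K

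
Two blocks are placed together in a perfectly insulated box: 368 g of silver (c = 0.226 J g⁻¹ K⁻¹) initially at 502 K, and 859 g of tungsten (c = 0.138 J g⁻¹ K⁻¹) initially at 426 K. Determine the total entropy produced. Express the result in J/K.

ΔS_total = 0.664 J/K

Energy balance: T_f = (m₁c₁T₁ + m₂c₂T₂)/(m₁c₁ + m₂c₂) = 457.34 K.
ΔS₁ = m₁c₁ ln(T_f/T₁) = 83.168 × ln(457.34/502) = -7.75 J/K.
ΔS₂ = m₂c₂ ln(T_f/T₂) = 118.542 × ln(457.34/426) = 8.414 J/K.
ΔS_total = -7.75 + 8.414 = 0.664 J/K.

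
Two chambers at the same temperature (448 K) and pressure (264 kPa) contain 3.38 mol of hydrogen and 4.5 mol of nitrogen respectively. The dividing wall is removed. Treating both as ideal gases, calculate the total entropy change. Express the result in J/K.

Mole fractions: x_A = 3.38/7.88 = 0.429, x_B = 0.571.
ΔS_mix = −R(n_A ln x_A + n_B ln x_B) = −8.314 × (3.38 ln 0.429 + 4.5 ln 0.571) = 44.7 J/K.

ΔS_mix = 44.7 J/K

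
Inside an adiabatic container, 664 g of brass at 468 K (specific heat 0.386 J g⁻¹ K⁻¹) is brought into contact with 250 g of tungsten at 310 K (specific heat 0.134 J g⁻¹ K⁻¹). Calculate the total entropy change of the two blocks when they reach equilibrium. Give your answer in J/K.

Energy balance: T_f = (m₁c₁T₁ + m₂c₂T₂)/(m₁c₁ + m₂c₂) = 449.74 K.
ΔS₁ = m₁c₁ ln(T_f/T₁) = 256.304 × ln(449.74/468) = -10.2 J/K.
ΔS₂ = m₂c₂ ln(T_f/T₂) = 33.5 × ln(449.74/310) = 12.46 J/K.
ΔS_total = -10.2 + 12.46 = 2.26 J/K.

ΔS_total = 2.26 J/K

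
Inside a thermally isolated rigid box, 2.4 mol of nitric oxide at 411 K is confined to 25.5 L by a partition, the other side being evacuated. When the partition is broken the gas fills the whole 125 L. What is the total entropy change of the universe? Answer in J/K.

No heat is exchanged and no work is done, so the ideal-gas temperature stays constant.
Entropy is a state function; using a reversible isothermal path, ΔS_gas = nR ln(V₂/V₁) = 2.4 × 8.314 × ln(125/25.5) = 31.7 J/K.
The insulated surroundings exchange no heat, so ΔS_surr = 0 and ΔS_universe = ΔS_gas.

ΔS_universe = 31.7 J/K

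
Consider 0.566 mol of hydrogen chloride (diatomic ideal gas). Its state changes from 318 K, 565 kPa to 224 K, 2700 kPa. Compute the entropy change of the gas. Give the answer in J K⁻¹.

ΔS = nC_p ln(T₂/T₁) − nR ln(P₂/P₁), with C_p = 7R/2 = 29.1 J mol⁻¹ K⁻¹ for a diatomic ideal gas.
ΔS = 0.566 × [29.1 × ln(224/318) − 8.314 × ln(2700/565)] = -13.1 J/K.

ΔS = -13.1 J/K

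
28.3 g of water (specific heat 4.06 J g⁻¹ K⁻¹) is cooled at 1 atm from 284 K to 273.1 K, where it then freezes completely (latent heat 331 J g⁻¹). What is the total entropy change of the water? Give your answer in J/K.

Cooling step: ΔS₁ = m c ln(T_tr/T_i) = 28.3 × 4.06 × ln(273.1/284) = -4.497 J/K.
Phase change: ΔS₂ = −mL/T_tr = −28.3 × 331 / 273.1 = -34.3 J/K.
ΔS_total = (-4.497) + (-34.3) = -38.8 J/K.

ΔS = -38.8 J/K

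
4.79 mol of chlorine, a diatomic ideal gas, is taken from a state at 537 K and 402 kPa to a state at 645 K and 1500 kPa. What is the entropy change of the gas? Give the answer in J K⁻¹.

ΔS = -26.9 J/K

ΔS = nC_p ln(T₂/T₁) − nR ln(P₂/P₁), with C_p = 7R/2 = 29.1 J mol⁻¹ K⁻¹ for a diatomic ideal gas.
ΔS = 4.79 × [29.1 × ln(645/537) − 8.314 × ln(1500/402)] = -26.9 J/K.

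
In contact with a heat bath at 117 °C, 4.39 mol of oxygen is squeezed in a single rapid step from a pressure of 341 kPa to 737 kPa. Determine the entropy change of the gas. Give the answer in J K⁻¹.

Entropy is a state function, so ΔS_gas depends only on the end states.
For an isothermal ideal gas ΔS_gas = nR ln(P₁/P₂) = 4.39 × 8.314 × ln(341/737) = -28.1 J/K.

ΔS_gas = -28.1 J/K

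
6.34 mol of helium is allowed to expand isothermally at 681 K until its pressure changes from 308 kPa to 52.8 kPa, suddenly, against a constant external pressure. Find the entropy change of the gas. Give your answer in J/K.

ΔS_gas = 93 J/K

Entropy is a state function, so ΔS_gas depends only on the end states.
For an isothermal ideal gas ΔS_gas = nR ln(P₁/P₂) = 6.34 × 8.314 × ln(308/52.8) = 93 J/K.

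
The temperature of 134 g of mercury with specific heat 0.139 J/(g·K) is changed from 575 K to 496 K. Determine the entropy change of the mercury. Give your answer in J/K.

ΔS = ∫dQ_rev/T = m c ln(T₂/T₁) = 134 × 0.139 × ln(496/575) = -2.75 J/K.

ΔS = -2.75 J/K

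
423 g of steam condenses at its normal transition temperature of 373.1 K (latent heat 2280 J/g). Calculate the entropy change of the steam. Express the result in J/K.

Heat released by the substance: Q = −mL = −423 × 2280 = −964440 J.
At constant T, ΔS = Q_rev/T = −964440 / 373.1 = -2580 J/K.

ΔS = -2580 J/K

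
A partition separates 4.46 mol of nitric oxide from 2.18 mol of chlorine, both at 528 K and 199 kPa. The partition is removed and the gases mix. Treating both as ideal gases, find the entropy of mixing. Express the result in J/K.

Mole fractions: x_A = 4.46/6.64 = 0.672, x_B = 0.328.
ΔS_mix = −R(n_A ln x_A + n_B ln x_B) = −8.314 × (4.46 ln 0.672 + 2.18 ln 0.328) = 34.9 J/K.

ΔS_mix = 34.9 J/K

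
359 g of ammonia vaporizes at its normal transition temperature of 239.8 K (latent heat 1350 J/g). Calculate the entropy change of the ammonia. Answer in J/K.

Heat absorbed by the substance: Q = mL = 359 × 1350 = 484650 J.
At constant T, ΔS = Q_rev/T = 484650 / 239.8 = 2020 J/K.

ΔS = 2020 J/K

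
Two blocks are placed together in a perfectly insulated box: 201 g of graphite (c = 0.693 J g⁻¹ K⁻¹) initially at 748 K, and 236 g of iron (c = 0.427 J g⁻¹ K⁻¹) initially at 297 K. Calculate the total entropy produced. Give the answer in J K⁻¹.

Energy balance: T_f = (m₁c₁T₁ + m₂c₂T₂)/(m₁c₁ + m₂c₂) = 558.68 K.
ΔS₁ = m₁c₁ ln(T_f/T₁) = 139.293 × ln(558.68/748) = -40.65 J/K.
ΔS₂ = m₂c₂ ln(T_f/T₂) = 100.772 × ln(558.68/297) = 63.67 J/K.
ΔS_total = -40.65 + 63.67 = 23 J/K.

ΔS_total = 23 J/K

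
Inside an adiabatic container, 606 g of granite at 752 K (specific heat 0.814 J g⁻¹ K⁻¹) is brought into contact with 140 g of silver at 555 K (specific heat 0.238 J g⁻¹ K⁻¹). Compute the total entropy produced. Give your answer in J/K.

ΔS_total = 1.32 J/K

Energy balance: T_f = (m₁c₁T₁ + m₂c₂T₂)/(m₁c₁ + m₂c₂) = 739.54 K.
ΔS₁ = m₁c₁ ln(T_f/T₁) = 493.284 × ln(739.54/752) = -8.245 J/K.
ΔS₂ = m₂c₂ ln(T_f/T₂) = 33.32 × ln(739.54/555) = 9.565 J/K.
ΔS_total = -8.245 + 9.565 = 1.32 J/K.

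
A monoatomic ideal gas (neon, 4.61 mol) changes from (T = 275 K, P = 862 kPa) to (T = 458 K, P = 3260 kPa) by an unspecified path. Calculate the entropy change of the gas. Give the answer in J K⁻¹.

ΔS = nC_p ln(T₂/T₁) − nR ln(P₂/P₁), with C_p = 5R/2 = 20.79 J mol⁻¹ K⁻¹ for a monoatomic ideal gas.
ΔS = 4.61 × [20.79 × ln(458/275) − 8.314 × ln(3260/862)] = -2.11 J/K.

ΔS = -2.11 J/K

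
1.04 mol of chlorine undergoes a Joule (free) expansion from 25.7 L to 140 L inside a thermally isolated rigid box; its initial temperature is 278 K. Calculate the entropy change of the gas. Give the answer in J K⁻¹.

For an ideal gas in free expansion Q = 0 and W = 0, so T is unchanged.
Entropy is a state function; using a reversible isothermal path, ΔS_gas = nR ln(V₂/V₁) = 1.04 × 8.314 × ln(140/25.7) = 14.7 J/K.

ΔS_gas = 14.7 J/K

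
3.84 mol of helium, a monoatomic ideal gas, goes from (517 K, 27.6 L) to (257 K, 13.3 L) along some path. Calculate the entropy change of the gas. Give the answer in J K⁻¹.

Entropy is a state function: ΔS = nC_V ln(T₂/T₁) + nR ln(V₂/V₁), with C_V = 3R/2 = 12.47 J mol⁻¹ K⁻¹ for a monoatomic ideal gas.
ΔS = 3.84 × [12.47 × ln(257/517) + 8.314 × ln(13.3/27.6)] = -56.8 J/K.

ΔS = -56.8 J/K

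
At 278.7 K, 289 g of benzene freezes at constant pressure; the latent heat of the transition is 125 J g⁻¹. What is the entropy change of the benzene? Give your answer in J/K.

ΔS = -130 J/K

Heat released by the substance: Q = −mL = −289 × 125 = −36125 J.
At constant T, ΔS = Q_rev/T = −36125 / 278.7 = -130 J/K.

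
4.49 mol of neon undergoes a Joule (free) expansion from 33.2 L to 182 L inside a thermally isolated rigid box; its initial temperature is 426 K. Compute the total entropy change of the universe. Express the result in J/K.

ΔS_universe = 63.5 J/K

For an ideal gas in free expansion Q = 0 and W = 0, so T is unchanged.
Entropy is a state function; using a reversible isothermal path, ΔS_gas = nR ln(V₂/V₁) = 4.49 × 8.314 × ln(182/33.2) = 63.5 J/K.
The insulated surroundings exchange no heat, so ΔS_surr = 0 and ΔS_universe = ΔS_gas.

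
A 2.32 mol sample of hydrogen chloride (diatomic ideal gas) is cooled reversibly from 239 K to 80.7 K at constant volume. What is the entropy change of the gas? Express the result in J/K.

ΔS = -52.4 J/K

At constant volume, ΔS = nC_V ln(T₂/T₁) with C_V = 5R/2 = 20.79 J mol⁻¹ K⁻¹.
ΔS = 2.32 × 20.79 × ln(80.7/239) = -52.4 J/K.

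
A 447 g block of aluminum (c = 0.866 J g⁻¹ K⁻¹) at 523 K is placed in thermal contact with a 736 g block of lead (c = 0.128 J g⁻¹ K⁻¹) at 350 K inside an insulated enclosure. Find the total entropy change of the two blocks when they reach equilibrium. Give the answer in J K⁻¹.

ΔS_total = 5.62 J/K

Energy balance: T_f = (m₁c₁T₁ + m₂c₂T₂)/(m₁c₁ + m₂c₂) = 489.14 K.
ΔS₁ = m₁c₁ ln(T_f/T₁) = 387.102 × ln(489.14/523) = -25.91 J/K.
ΔS₂ = m₂c₂ ln(T_f/T₂) = 94.208 × ln(489.14/350) = 31.53 J/K.
ΔS_total = -25.91 + 31.53 = 5.62 J/K.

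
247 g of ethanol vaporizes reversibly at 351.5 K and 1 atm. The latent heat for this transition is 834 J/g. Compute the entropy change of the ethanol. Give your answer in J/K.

ΔS = 586 J/K

Heat absorbed by the substance: Q = mL = 247 × 834 = 205998 J.
At constant T, ΔS = Q_rev/T = 205998 / 351.5 = 586 J/K.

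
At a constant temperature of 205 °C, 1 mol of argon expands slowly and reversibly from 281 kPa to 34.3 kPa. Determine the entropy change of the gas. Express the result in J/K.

For an isothermal ideal gas ΔS_gas = nR ln(P₁/P₂) = 1 × 8.314 × ln(281/34.3) = 17.5 J/K.

ΔS_gas = 17.5 J/K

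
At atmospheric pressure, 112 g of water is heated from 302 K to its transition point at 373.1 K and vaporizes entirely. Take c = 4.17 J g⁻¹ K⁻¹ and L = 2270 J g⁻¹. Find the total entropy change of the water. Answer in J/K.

ΔS = 780 J/K

Warming step: ΔS₁ = m c ln(T_tr/T_i) = 112 × 4.17 × ln(373.1/302) = 98.74 J/K.
Phase change: ΔS₂ = +mL/T_tr = 112 × 2270 / 373.1 = 681.4 J/K.
ΔS_total = (98.74) + (681.4) = 780 J/K.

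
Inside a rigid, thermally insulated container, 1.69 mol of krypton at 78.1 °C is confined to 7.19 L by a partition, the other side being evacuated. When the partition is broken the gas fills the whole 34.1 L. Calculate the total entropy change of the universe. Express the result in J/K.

No heat is exchanged and no work is done, so the ideal-gas temperature stays constant.
Entropy is a state function; using a reversible isothermal path, ΔS_gas = nR ln(V₂/V₁) = 1.69 × 8.314 × ln(34.1/7.19) = 21.9 J/K.
The insulated surroundings exchange no heat, so ΔS_surr = 0 and ΔS_universe = ΔS_gas.

ΔS_universe = 21.9 J/K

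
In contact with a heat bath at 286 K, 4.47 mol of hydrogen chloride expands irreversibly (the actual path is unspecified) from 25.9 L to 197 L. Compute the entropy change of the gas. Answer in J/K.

Entropy is a state function, so ΔS_gas depends only on the end states.
For an isothermal ideal gas ΔS_gas = nR ln(V₂/V₁) = 4.47 × 8.314 × ln(197/25.9) = 75.4 J/K.

ΔS_gas = 75.4 J/K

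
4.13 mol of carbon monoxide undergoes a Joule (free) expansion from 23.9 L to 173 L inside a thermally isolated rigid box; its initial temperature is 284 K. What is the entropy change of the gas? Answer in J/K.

No heat is exchanged and no work is done, so the ideal-gas temperature stays constant.
Entropy is a state function; using a reversible isothermal path, ΔS_gas = nR ln(V₂/V₁) = 4.13 × 8.314 × ln(173/23.9) = 68 J/K.

ΔS_gas = 68 J/K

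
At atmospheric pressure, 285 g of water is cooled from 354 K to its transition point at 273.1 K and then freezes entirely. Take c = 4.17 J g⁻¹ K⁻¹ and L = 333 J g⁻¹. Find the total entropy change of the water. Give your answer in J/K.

ΔS = -656 J/K

Cooling step: ΔS₁ = m c ln(T_tr/T_i) = 285 × 4.17 × ln(273.1/354) = -308.4 J/K.
Phase change: ΔS₂ = −mL/T_tr = −285 × 333 / 273.1 = -347.5 J/K.
ΔS_total = (-308.4) + (-347.5) = -656 J/K.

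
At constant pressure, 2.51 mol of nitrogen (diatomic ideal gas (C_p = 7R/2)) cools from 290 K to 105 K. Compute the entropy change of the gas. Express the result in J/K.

At constant pressure, ΔS = nC_p ln(T₂/T₁) with C_p = 7R/2 = 29.1 J mol⁻¹ K⁻¹.
ΔS = 2.51 × 29.1 × ln(105/290) = -74.2 J/K.

ΔS = -74.2 J/K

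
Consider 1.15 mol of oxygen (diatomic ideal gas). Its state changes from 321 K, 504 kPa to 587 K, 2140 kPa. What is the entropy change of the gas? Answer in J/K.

ΔS = 6.37 J/K

ΔS = nC_p ln(T₂/T₁) − nR ln(P₂/P₁), with C_p = 7R/2 = 29.1 J mol⁻¹ K⁻¹ for a diatomic ideal gas.
ΔS = 1.15 × [29.1 × ln(587/321) − 8.314 × ln(2140/504)] = 6.37 J/K.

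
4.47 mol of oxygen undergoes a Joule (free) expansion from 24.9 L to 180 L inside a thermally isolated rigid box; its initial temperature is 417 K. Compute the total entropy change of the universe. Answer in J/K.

ΔS_universe = 73.5 J/K

For an ideal gas in free expansion Q = 0 and W = 0, so T is unchanged.
Entropy is a state function; using a reversible isothermal path, ΔS_gas = nR ln(V₂/V₁) = 4.47 × 8.314 × ln(180/24.9) = 73.5 J/K.
The insulated surroundings exchange no heat, so ΔS_surr = 0 and ΔS_universe = ΔS_gas.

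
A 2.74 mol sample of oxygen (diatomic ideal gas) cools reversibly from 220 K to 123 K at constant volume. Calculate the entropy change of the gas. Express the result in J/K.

ΔS = -33.1 J/K

At constant volume, ΔS = nC_V ln(T₂/T₁) with C_V = 5R/2 = 20.79 J mol⁻¹ K⁻¹.
ΔS = 2.74 × 20.79 × ln(123/220) = -33.1 J/K.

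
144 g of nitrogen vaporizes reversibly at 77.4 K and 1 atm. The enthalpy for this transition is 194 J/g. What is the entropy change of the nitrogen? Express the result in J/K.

ΔS = 361 J/K

Heat absorbed by the substance: Q = mL = 144 × 194 = 27936 J.
At constant T, ΔS = Q_rev/T = 27936 / 77.4 = 361 J/K.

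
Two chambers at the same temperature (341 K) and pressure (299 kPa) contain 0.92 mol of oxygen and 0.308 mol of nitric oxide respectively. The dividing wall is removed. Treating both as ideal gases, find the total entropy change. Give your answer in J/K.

ΔS_mix = 5.75 J/K

Mole fractions: x_A = 0.92/1.23 = 0.749, x_B = 0.251.
ΔS_mix = −R(n_A ln x_A + n_B ln x_B) = −8.314 × (0.92 ln 0.749 + 0.308 ln 0.251) = 5.75 J/K.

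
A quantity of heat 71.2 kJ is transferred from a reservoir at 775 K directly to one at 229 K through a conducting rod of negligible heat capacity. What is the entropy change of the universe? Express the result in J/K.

ΔS_hot = −Q/T_H = −71200/775 = -91.87 J/K and ΔS_cold = +Q/T_C = 71200/229 = 310.9 J/K.
ΔS_total = -91.87 + 310.9 = 219 J/K, positive as the second law requires.

ΔS_total = 219 J/K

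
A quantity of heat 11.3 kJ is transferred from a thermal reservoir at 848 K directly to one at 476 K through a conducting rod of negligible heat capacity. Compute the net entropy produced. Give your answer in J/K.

ΔS_total = 10.4 J/K

ΔS_hot = −Q/T_H = −11300/848 = -13.33 J/K and ΔS_cold = +Q/T_C = 11300/476 = 23.74 J/K.
ΔS_total = -13.33 + 23.74 = 10.4 J/K, positive as the second law requires.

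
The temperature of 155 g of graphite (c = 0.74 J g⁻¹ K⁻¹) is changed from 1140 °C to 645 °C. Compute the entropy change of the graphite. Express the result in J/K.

In kelvin: T₁ = 1413.15 K, T₂ = 918.15 K. ΔS = ∫dQ_rev/T = m c ln(T₂/T₁) = 155 × 0.74 × ln(918.15/1413.15) = -49.5 J/K.

ΔS = -49.5 J/K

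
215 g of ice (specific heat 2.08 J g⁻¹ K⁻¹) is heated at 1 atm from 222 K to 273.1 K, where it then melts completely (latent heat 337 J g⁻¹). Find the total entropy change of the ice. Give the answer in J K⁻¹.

ΔS = 358 J/K

Warming step: ΔS₁ = m c ln(T_tr/T_i) = 215 × 2.08 × ln(273.1/222) = 92.64 J/K.
Phase change: ΔS₂ = +mL/T_tr = 215 × 337 / 273.1 = 265.3 J/K.
ΔS_total = (92.64) + (265.3) = 358 J/K.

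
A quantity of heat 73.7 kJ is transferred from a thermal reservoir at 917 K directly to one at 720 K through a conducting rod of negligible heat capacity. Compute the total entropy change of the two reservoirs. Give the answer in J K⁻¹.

ΔS_hot = −Q/T_H = −73700/917 = -80.37 J/K and ΔS_cold = +Q/T_C = 73700/720 = 102.4 J/K.
ΔS_total = -80.37 + 102.4 = 22 J/K, positive as the second law requires.

ΔS_total = 22 J/K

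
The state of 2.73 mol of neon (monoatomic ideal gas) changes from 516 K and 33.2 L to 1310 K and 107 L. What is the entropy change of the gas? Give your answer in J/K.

ΔS = 58.3 J/K

Entropy is a state function: ΔS = nC_V ln(T₂/T₁) + nR ln(V₂/V₁), with C_V = 3R/2 = 12.47 J mol⁻¹ K⁻¹ for a monoatomic ideal gas.
ΔS = 2.73 × [12.47 × ln(1310/516) + 8.314 × ln(107/33.2)] = 58.3 J/K.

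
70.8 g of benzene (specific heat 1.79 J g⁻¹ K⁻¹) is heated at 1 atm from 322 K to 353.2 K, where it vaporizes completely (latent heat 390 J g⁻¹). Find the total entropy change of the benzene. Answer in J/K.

Warming step: ΔS₁ = m c ln(T_tr/T_i) = 70.8 × 1.79 × ln(353.2/322) = 11.72 J/K.
Phase change: ΔS₂ = +mL/T_tr = 70.8 × 390 / 353.2 = 78.18 J/K.
ΔS_total = (11.72) + (78.18) = 89.9 J/K.

ΔS = 89.9 J/K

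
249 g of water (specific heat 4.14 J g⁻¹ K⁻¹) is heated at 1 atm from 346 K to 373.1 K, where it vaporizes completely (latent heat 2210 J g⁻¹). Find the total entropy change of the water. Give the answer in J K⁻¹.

ΔS = 1550 J/K

Warming step: ΔS₁ = m c ln(T_tr/T_i) = 249 × 4.14 × ln(373.1/346) = 77.73 J/K.
Phase change: ΔS₂ = +mL/T_tr = 249 × 2210 / 373.1 = 1475 J/K.
ΔS_total = (77.73) + (1475) = 1550 J/K.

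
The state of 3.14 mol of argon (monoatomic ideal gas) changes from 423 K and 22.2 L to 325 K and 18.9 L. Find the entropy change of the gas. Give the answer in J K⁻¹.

Entropy is a state function: ΔS = nC_V ln(T₂/T₁) + nR ln(V₂/V₁), with C_V = 3R/2 = 12.47 J mol⁻¹ K⁻¹ for a monoatomic ideal gas.
ΔS = 3.14 × [12.47 × ln(325/423) + 8.314 × ln(18.9/22.2)] = -14.5 J/K.

ΔS = -14.5 J/K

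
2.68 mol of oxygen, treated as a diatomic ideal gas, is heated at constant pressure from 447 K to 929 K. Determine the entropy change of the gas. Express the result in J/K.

ΔS = 57.1 J/K

At constant pressure, ΔS = nC_p ln(T₂/T₁) with C_p = 7R/2 = 29.1 J mol⁻¹ K⁻¹.
ΔS = 2.68 × 29.1 × ln(929/447) = 57.1 J/K.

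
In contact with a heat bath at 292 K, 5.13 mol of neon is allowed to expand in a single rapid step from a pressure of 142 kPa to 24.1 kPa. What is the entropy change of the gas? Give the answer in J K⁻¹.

Entropy is a state function, so ΔS_gas depends only on the end states.
For an isothermal ideal gas ΔS_gas = nR ln(P₁/P₂) = 5.13 × 8.314 × ln(142/24.1) = 75.6 J/K.

ΔS_gas = 75.6 J/K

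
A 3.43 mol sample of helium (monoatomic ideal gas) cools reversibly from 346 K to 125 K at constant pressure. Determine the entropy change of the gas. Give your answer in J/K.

At constant pressure, ΔS = nC_p ln(T₂/T₁) with C_p = 5R/2 = 20.79 J mol⁻¹ K⁻¹.
ΔS = 3.43 × 20.79 × ln(125/346) = -72.6 J/K.

ΔS = -72.6 J/K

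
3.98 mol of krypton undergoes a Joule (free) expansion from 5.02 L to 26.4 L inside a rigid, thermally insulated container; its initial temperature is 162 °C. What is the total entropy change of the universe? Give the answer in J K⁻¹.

No heat is exchanged and no work is done, so the ideal-gas temperature stays constant.
Entropy is a state function; using a reversible isothermal path, ΔS_gas = nR ln(V₂/V₁) = 3.98 × 8.314 × ln(26.4/5.02) = 54.9 J/K.
The insulated surroundings exchange no heat, so ΔS_surr = 0 and ΔS_universe = ΔS_gas.

ΔS_universe = 54.9 J/K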